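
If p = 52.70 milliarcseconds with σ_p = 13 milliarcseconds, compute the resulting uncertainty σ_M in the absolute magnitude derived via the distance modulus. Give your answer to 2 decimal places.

σ_M = 0.54 mag

M = m − 5 log₁₀ d + 5 = m + 5 log₁₀ p + 5, so ∂M/∂p = 5/(p ln 10).
σ_M = (5/ln 10) · (σ_p/p) = 2.1715 × 13/52.70 = 2.1715 × 0.24668 = 0.53567.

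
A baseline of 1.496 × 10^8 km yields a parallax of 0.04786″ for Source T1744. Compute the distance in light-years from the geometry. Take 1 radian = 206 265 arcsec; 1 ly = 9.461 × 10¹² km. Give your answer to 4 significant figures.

θ = 0.04786″ = 0.04786/206265 = 2.3203 × 10^-7 rad.
d = B/θ = (1.496 × 10^8) / (2.3203 × 10^-7) = 6.4474 × 10^14 km = (6.4474 × 10^14) / (9.461 × 10^12) ly = 68.147 ly.

68.15 ly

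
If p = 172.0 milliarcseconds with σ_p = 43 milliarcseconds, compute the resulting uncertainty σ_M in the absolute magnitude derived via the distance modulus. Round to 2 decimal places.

M = m − 5 log₁₀ d + 5 = m + 5 log₁₀ p + 5, so ∂M/∂p = 5/(p ln 10).
σ_M = (5/ln 10) · (σ_p/p) = 2.1715 × 43/172.0 = 2.1715 × 0.25 = 0.54288.

σ_M = 0.54 mag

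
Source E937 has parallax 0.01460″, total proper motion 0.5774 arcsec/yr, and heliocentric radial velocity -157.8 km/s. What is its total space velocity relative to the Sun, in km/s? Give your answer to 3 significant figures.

d = 1/p = 1/0.01460″ = 68.493 pc.
v_t = 4.740 μ d = 4.740 × 0.5774 × 68.493 = 187.46 km/s.
v = √(v_r² + v_t²) = √((-157.8)² + 187.46²) = √60042.1 = 245.03 km/s.

245 km/s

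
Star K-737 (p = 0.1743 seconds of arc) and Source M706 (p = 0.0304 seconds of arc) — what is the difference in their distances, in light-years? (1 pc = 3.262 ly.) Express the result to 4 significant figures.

d_A = 1/0.1743″ = 5.7372 pc; d_B = 1/0.03040″ = 32.895 pc.
|d_B − d_A| = |32.895 − 5.7372| = 27.158 pc = 27.158 × 3.262 ly = 88.589 ly.

88.59 ly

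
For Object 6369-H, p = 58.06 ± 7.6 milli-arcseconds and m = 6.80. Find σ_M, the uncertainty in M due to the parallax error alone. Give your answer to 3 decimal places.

M = m − 5 log₁₀ d + 5 = m + 5 log₁₀ p + 5, so ∂M/∂p = 5/(p ln 10).
σ_M = (5/ln 10) · (σ_p/p) = 2.1715 × 7.6/58.06 = 2.1715 × 0.1309 = 0.28425.

σ_M = 0.284 mag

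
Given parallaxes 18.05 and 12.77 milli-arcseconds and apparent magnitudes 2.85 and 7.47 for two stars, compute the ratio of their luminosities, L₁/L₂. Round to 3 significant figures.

L₁/L₂ = 35.3

d₁ = 1/p₁ = 1/0.01805″ = 55.402 pc; d₂ = 1/p₂ = 1/0.01277″ = 78.309 pc.
M₁ = m₁ − 5 log₁₀ d₁ + 5 = 2.85 − 8.7176 + 5 = -0.8676.
M₂ = 7.47 − 9.4691 + 5 = 3.0009.
L₁/L₂ = 10^(0.4(M₂ − M₁)) = 10^(0.4 × 3.8685) = 10^1.54740 = 35.27.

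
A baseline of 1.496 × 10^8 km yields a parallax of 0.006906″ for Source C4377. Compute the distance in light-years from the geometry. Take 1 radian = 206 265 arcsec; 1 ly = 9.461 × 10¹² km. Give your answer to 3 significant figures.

θ = 0.006906″ = 0.006906/206265 = 3.3481 × 10^-8 rad.
d = B/θ = (1.496 × 10^8) / (3.3481 × 10^-8) = 4.4682 × 10^15 km = (4.4682 × 10^15) / (9.461 × 10^12) ly = 472.28 ly.

472 ly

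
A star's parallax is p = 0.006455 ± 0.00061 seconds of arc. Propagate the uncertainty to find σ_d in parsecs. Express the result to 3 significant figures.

d = 1/p, so σ_d = σ_p / p².
σ_d = 0.000610 / (0.006455)² = 0.000610 / 0.000041667 = 14.64 pc.

14.6 pc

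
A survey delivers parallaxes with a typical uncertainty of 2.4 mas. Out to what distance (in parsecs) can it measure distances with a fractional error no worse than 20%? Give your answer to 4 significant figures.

σ_d/d = σ_p/p, so the condition is σ_p/p ≤ 0.20, i.e. p ≥ σ_p/0.20.
p_min = 2.4/0.20 = 12 mas = 0.012 arcsec.
d_max = 1/p_min = 1/0.012 = 83.333 pc.

83.33 pc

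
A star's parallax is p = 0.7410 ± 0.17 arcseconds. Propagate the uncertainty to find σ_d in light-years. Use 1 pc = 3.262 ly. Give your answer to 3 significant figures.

d = 1/p, so σ_d = σ_p / p².
σ_d = 0.170 / (0.7410)² = 0.170 / 0.54908 = 0.30961 pc = 0.30961 × 3.262 ly = 1.0099 ly.

1.01 ly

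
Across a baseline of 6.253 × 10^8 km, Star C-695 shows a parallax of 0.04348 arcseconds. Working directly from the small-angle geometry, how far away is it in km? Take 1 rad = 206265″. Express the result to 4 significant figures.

2.966 × 10^15 km

θ = 0.04348″ = 0.04348/206265 = 2.1080 × 10^-7 rad.
d = B/θ = (6.253 × 10^8) / (2.1080 × 10^-7) = 2.9663 × 10^15 km.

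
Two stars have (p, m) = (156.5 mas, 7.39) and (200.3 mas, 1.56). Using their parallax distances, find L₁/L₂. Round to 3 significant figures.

d₁ = 1/p₁ = 1/0.1565″ = 6.3898 pc; d₂ = 1/p₂ = 1/0.2003″ = 4.9925 pc.
M₁ = m₁ − 5 log₁₀ d₁ + 5 = 7.39 − 4.0274 + 5 = 8.3626.
M₂ = 1.56 − 3.4916 + 5 = 3.0684.
L₁/L₂ = 10^(0.4(M₂ − M₁)) = 10^(0.4 × (-5.2942)) = 10^(-2.11768) = 0.0076264.

L₁/L₂ = 0.00763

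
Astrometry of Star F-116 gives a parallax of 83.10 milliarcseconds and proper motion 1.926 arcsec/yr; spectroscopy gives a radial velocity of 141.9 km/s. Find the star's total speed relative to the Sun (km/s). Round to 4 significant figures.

d = 1/p = 1/0.08310″ = 12.034 pc.
v_t = 4.740 μ d = 4.740 × 1.926 × 12.034 = 109.86 km/s.
v = √(v_r² + v_t²) = √(141.9² + 109.86²) = √32204.8 = 179.46 km/s.

179.5 km/s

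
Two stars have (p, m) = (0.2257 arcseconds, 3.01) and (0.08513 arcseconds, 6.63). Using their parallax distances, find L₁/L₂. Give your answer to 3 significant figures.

d₁ = 1/p₁ = 1/0.2257″ = 4.4307 pc; d₂ = 1/p₂ = 1/0.08513″ = 11.747 pc.
M₁ = m₁ − 5 log₁₀ d₁ + 5 = 3.01 − 3.2324 + 5 = 4.7776.
M₂ = 6.63 − 5.3496 + 5 = 6.2804.
L₁/L₂ = 10^(0.4(M₂ − M₁)) = 10^(0.4 × 1.5028) = 10^0.60112 = 3.9914.

L₁/L₂ = 3.99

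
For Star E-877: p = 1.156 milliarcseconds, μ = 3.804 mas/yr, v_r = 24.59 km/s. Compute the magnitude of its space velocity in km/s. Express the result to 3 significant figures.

d = 1/p = 1/0.001156″ = 865.05 pc.
μ = 3.804 mas/yr = 0.003804 ″/yr.
v_t = 4.740 μ d = 4.740 × 0.003804 × 865.05 = 15.598 km/s.
v = √(v_r² + v_t²) = √(24.59² + 15.598²) = √847.966 = 29.12 km/s.

29.1 km/s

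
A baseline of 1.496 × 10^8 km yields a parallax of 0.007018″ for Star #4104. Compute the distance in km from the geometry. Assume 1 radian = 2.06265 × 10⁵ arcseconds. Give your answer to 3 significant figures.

4.40 × 10^15 km

θ = 0.007018″ = 0.007018/206265 = 3.4024 × 10^-8 rad.
d = B/θ = (1.496 × 10^8) / (3.4024 × 10^-8) = 4.3969 × 10^15 km.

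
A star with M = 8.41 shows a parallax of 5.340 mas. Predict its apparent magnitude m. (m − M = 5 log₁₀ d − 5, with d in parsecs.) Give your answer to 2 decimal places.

m = 14.77

d = 1/p = 1/0.005340″ = 187.27 pc.
m − M = 5 log₁₀ d − 5 = 5 log₁₀(187.27) − 5 = 11.3623 − 5 = 6.3623.
m = M + (m − M) = 8.41 + 6.3623 = 14.77.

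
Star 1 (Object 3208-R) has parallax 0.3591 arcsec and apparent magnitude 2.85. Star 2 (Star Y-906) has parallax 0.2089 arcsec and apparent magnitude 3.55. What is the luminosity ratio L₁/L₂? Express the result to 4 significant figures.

L₁/L₂ = 0.6448

d₁ = 1/p₁ = 1/0.3591″ = 2.7847 pc; d₂ = 1/p₂ = 1/0.2089″ = 4.787 pc.
M₁ = m₁ − 5 log₁₀ d₁ + 5 = 2.85 − 2.2239 + 5 = 5.6261.
M₂ = 3.55 − 3.4003 + 5 = 5.1497.
L₁/L₂ = 10^(0.4(M₂ − M₁)) = 10^(0.4 × (-0.4764)) = 10^(-0.19056) = 0.64482.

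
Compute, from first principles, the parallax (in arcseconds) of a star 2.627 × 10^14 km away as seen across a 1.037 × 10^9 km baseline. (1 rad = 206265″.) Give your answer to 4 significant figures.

0.8142 arcsec

θ ≈ B/d = (1.037 × 10^9) / (2.627 × 10^14) = 3.9475 × 10^-6 rad.
In arcseconds: 3.9475 × 10^-6 × 206265 = 0.81423″.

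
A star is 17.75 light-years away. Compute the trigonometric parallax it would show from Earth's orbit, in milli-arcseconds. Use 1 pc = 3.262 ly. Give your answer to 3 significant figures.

184 mas

d = 17.75 ly ÷ 3.262 = 5.4414 pc.
p = 1/d = 1/5.4414 = 0.18378 arcsec.
= 0.18378 × 1000 = 183.78 mas.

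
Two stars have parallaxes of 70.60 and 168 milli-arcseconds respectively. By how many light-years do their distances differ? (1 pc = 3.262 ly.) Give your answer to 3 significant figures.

26.8 ly

d_A = 1/0.07060″ = 14.164 pc; d_B = 1/0.1680″ = 5.9524 pc.
|d_B − d_A| = |5.9524 − 14.164| = 8.2116 pc = 8.2116 × 3.262 ly = 26.786 ly.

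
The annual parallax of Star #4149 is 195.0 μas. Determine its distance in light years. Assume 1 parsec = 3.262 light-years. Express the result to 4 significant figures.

16730 light years

p = 195.0 μas = 0.0001950 arcsec.
d = 1/p = 1/0.0001950 = 5128.2 pc.
In light-years: 5128.2 × 3.262 = 16728 ly.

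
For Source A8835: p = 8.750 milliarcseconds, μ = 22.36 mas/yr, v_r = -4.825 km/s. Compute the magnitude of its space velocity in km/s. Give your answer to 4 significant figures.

d = 1/p = 1/0.008750″ = 114.29 pc.
μ = 22.36 mas/yr = 0.02236 ″/yr.
v_t = 4.740 μ d = 4.740 × 0.02236 × 114.29 = 12.113 km/s.
v = √(v_r² + v_t²) = √((-4.825)² + 12.113²) = √170.005 = 13.039 km/s.

13.04 km/s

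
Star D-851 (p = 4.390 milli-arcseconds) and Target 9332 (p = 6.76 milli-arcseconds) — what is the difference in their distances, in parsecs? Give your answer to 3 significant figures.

79.9 pc

d_A = 1/0.004390″ = 227.79 pc; d_B = 1/0.006760″ = 147.93 pc.
|d_B − d_A| = |147.93 − 227.79| = 79.86 pc.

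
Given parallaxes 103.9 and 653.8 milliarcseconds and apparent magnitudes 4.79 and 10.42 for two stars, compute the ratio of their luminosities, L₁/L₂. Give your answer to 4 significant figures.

d₁ = 1/p₁ = 1/0.1039″ = 9.6246 pc; d₂ = 1/p₂ = 1/0.6538″ = 1.5295 pc.
M₁ = m₁ − 5 log₁₀ d₁ + 5 = 4.79 − 4.9169 + 5 = 4.8731.
M₂ = 10.42 − 0.9227 + 5 = 14.4973.
L₁/L₂ = 10^(0.4(M₂ − M₁)) = 10^(0.4 × 9.6242) = 10^3.84968 = 7074.2.

L₁/L₂ = 7074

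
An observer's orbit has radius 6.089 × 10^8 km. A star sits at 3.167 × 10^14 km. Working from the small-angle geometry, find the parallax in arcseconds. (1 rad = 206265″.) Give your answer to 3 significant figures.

0.397 arcsec

θ ≈ B/d = (6.089 × 10^8) / (3.167 × 10^14) = 1.9226 × 10^-6 rad.
In arcseconds: 1.9226 × 10^-6 × 206265 = 0.39657″.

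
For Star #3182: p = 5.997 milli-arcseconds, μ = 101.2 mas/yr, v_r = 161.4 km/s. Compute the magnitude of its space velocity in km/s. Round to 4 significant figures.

180.1 km/s

d = 1/p = 1/0.005997″ = 166.75 pc.
μ = 101.2 mas/yr = 0.1012 ″/yr.
v_t = 4.740 μ d = 4.740 × 0.1012 × 166.75 = 79.988 km/s.
v = √(v_r² + v_t²) = √(161.4² + 79.988²) = √32448 = 180.13 km/s.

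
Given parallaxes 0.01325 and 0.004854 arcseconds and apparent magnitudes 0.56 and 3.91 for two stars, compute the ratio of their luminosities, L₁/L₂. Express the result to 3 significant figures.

d₁ = 1/p₁ = 1/0.01325″ = 75.472 pc; d₂ = 1/p₂ = 1/0.004854″ = 206.02 pc.
M₁ = m₁ − 5 log₁₀ d₁ + 5 = 0.56 − 9.3889 + 5 = -3.8289.
M₂ = 3.91 − 11.5695 + 5 = -2.6595.
L₁/L₂ = 10^(0.4(M₂ − M₁)) = 10^(0.4 × 1.1694) = 10^0.46776 = 2.936.

L₁/L₂ = 2.94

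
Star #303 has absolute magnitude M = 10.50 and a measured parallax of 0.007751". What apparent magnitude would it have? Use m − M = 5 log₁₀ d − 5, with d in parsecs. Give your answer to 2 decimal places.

m = 16.05

d = 1/p = 1/0.007751″ = 129.02 pc.
m − M = 5 log₁₀ d − 5 = 5 log₁₀(129.02) − 5 = 10.5533 − 5 = 5.5533.
m = M + (m − M) = 10.50 + 5.5533 = 16.05.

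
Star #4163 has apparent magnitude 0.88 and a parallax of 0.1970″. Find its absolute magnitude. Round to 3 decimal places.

M = 2.352

d = 1/p = 1/0.1970″ = 5.0761 pc.
m − M = 5 log₁₀(5.0761) − 5 = 3.5277 − 5 = -1.4723.
M = m − (m − M) = 0.88 − (-1.4723) = 2.352.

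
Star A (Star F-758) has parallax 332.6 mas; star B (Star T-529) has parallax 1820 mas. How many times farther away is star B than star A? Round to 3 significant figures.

Since d = 1/p, d_B/d_A = p_A/p_B.
= 332.6 / 1820 = 0.18275.

0.183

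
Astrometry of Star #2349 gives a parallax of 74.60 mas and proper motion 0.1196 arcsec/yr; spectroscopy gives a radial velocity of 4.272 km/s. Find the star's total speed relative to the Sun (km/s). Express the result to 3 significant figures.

d = 1/p = 1/0.07460″ = 13.405 pc.
v_t = 4.740 μ d = 4.740 × 0.1196 × 13.405 = 7.5993 km/s.
v = √(v_r² + v_t²) = √(4.272² + 7.5993²) = √75.9993 = 8.7178 km/s.

8.72 km/s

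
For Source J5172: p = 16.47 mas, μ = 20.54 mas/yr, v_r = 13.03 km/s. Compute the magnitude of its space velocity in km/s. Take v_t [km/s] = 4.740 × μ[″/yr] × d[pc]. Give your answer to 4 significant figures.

d = 1/p = 1/0.01647″ = 60.716 pc.
μ = 20.54 mas/yr = 0.02054 ″/yr.
v_t = 4.740 μ d = 4.740 × 0.02054 × 60.716 = 5.9113 km/s.
v = √(v_r² + v_t²) = √(13.03² + 5.9113²) = √204.724 = 14.308 km/s.

14.31 km/s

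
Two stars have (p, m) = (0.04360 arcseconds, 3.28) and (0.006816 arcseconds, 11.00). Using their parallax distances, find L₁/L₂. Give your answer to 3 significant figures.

d₁ = 1/p₁ = 1/0.04360″ = 22.936 pc; d₂ = 1/p₂ = 1/0.006816″ = 146.71 pc.
M₁ = m₁ − 5 log₁₀ d₁ + 5 = 3.28 − 6.8026 + 5 = 1.4774.
M₂ = 11.00 − 10.8323 + 5 = 5.1677.
L₁/L₂ = 10^(0.4(M₂ − M₁)) = 10^(0.4 × 3.6903) = 10^1.47612 = 29.931.

L₁/L₂ = 29.9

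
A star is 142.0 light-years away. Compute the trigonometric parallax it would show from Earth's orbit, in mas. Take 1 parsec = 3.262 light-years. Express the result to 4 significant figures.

22.97 mas

d = 142.0 ly ÷ 3.262 = 43.532 pc.
p = 1/d = 1/43.532 = 0.022972 arcsec.
= 0.022972 × 1000 = 22.972 mas.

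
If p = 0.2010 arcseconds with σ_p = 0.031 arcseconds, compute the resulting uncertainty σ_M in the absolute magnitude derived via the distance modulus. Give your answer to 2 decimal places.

M = m − 5 log₁₀ d + 5 = m + 5 log₁₀ p + 5, so ∂M/∂p = 5/(p ln 10).
σ_M = (5/ln 10) · (σ_p/p) = 2.1715 × 0.031/0.2010 = 2.1715 × 0.15423 = 0.33491.

σ_M = 0.33 mag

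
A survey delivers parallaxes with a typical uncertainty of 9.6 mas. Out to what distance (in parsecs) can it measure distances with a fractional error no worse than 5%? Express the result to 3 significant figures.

5.21 pc

σ_d/d = σ_p/p, so the condition is σ_p/p ≤ 0.05, i.e. p ≥ σ_p/0.05.
p_min = 9.6/0.05 = 192 mas = 0.192 arcsec.
d_max = 1/p_min = 1/0.192 = 5.2083 pc.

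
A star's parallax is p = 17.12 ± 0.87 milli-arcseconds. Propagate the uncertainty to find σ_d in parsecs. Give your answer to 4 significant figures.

d = 1/p, so σ_d = σ_p / p².
σ_d = 0.000870 / (0.01712)² = 0.000870 / 0.00029309 = 2.9684 pc.

2.968 pc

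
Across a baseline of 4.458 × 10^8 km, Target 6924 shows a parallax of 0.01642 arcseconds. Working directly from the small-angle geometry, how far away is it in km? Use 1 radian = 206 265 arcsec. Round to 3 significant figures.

θ = 0.01642″ = 0.01642/206265 = 7.9606 × 10^-8 rad.
d = B/θ = (4.458 × 10^8) / (7.9606 × 10^-8) = 5.6001 × 10^15 km.

5.60 × 10^15 km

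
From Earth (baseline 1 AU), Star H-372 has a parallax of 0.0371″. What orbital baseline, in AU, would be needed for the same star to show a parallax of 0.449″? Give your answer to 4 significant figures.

12.10 AU

Parallax scales linearly with baseline: p ∝ B, so B = p_target / p_Earth × 1 AU.
B = 0.449 / 0.0371 = 12.102 AU.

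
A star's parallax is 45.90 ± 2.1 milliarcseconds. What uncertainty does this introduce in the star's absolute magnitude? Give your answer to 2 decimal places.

σ_M = 0.10 mag

M = m − 5 log₁₀ d + 5 = m + 5 log₁₀ p + 5, so ∂M/∂p = 5/(p ln 10).
σ_M = (5/ln 10) · (σ_p/p) = 2.1715 × 2.1/45.90 = 2.1715 × 0.045752 = 0.09935.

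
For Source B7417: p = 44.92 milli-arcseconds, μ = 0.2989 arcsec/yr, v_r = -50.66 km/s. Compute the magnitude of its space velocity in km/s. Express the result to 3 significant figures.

59.7 km/s

d = 1/p = 1/0.04492″ = 22.262 pc.
v_t = 4.740 μ d = 4.740 × 0.2989 × 22.262 = 31.54 km/s.
v = √(v_r² + v_t²) = √((-50.66)² + 31.54²) = √3561.21 = 59.676 km/s.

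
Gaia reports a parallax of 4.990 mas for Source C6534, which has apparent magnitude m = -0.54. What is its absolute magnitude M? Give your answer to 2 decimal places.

M = -7.05

d = 1/p = 1/0.004990″ = 200.4 pc.
m − M = 5 log₁₀(200.4) − 5 = 11.5095 − 5 = 6.5095.
M = m − (m − M) = -0.54 − 6.5095 = -7.05.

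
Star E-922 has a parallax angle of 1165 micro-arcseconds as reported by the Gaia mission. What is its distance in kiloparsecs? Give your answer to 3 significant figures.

p = 1165 micro-arcseconds = 0.001165 arcsec.
d = 1/p = 1/0.001165 = 858.37 pc.
= 0.85837 kpc.

0.858 kpc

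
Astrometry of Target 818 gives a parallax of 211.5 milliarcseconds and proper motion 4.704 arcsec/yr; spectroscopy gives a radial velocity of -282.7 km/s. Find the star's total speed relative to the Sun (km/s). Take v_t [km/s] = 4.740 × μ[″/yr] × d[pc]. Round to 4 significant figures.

301.7 km/s

d = 1/p = 1/0.2115″ = 4.7281 pc.
v_t = 4.740 μ d = 4.740 × 4.704 × 4.7281 = 105.42 km/s.
v = √(v_r² + v_t²) = √((-282.7)² + 105.42²) = √91032.7 = 301.72 km/s.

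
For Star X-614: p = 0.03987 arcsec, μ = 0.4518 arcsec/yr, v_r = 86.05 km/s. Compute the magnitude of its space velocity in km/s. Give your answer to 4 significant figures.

101.4 km/s

d = 1/p = 1/0.03987″ = 25.082 pc.
v_t = 4.740 μ d = 4.740 × 0.4518 × 25.082 = 53.714 km/s.
v = √(v_r² + v_t²) = √(86.05² + 53.714²) = √10289.8 = 101.44 km/s.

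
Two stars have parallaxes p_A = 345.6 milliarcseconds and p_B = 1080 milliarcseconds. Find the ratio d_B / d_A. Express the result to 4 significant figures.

0.3200

Since d = 1/p, d_B/d_A = p_A/p_B.
= 345.6 / 1080 = 0.32.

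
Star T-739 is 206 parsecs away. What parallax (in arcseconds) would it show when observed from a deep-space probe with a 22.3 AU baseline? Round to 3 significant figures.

p (arcsec) = B (AU) / d (pc).
p = 22.3 / 206 = 0.10825 arcsec.

0.108 arcsec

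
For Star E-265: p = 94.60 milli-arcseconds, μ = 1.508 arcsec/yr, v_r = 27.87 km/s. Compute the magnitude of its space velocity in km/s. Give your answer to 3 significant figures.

d = 1/p = 1/0.09460″ = 10.571 pc.
v_t = 4.740 μ d = 4.740 × 1.508 × 10.571 = 75.561 km/s.
v = √(v_r² + v_t²) = √(27.87² + 75.561²) = √6486.2 = 80.537 km/s.

80.5 km/s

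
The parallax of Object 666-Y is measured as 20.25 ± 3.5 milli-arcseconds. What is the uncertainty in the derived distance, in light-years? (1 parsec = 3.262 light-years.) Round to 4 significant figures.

27.84 ly

d = 1/p, so σ_d = σ_p / p².
σ_d = 0.00350 / (0.02025)² = 0.00350 / 0.00041006 = 8.5353 pc = 8.5353 × 3.262 ly = 27.842 ly.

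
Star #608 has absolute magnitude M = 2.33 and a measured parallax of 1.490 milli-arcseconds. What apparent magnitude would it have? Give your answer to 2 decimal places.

d = 1/p = 1/0.001490″ = 671.14 pc.
m − M = 5 log₁₀ d − 5 = 5 log₁₀(671.14) − 5 = 14.1341 − 5 = 9.1341.
m = M + (m − M) = 2.33 + 9.1341 = 11.46.

m = 11.46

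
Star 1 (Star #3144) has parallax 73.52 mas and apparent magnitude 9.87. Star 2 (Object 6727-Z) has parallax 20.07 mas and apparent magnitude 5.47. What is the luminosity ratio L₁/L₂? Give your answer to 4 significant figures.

d₁ = 1/p₁ = 1/0.07352″ = 13.602 pc; d₂ = 1/p₂ = 1/0.02007″ = 49.826 pc.
M₁ = m₁ − 5 log₁₀ d₁ + 5 = 9.87 − 5.6680 + 5 = 9.2020.
M₂ = 5.47 − 8.4873 + 5 = 1.9827.
L₁/L₂ = 10^(0.4(M₂ − M₁)) = 10^(0.4 × (-7.2193)) = 10^(-2.88772) = 0.001295.

L₁/L₂ = 0.001295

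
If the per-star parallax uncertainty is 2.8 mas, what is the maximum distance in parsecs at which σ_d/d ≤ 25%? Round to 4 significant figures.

89.29 pc

σ_d/d = σ_p/p, so the condition is σ_p/p ≤ 0.25, i.e. p ≥ σ_p/0.25.
p_min = 2.8/0.25 = 11.2 mas = 0.0112 arcsec.
d_max = 1/p_min = 1/0.0112 = 89.286 pc.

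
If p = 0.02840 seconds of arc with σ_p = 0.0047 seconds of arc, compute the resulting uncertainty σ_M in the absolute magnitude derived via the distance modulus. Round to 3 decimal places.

σ_M = 0.359 mag

M = m − 5 log₁₀ d + 5 = m + 5 log₁₀ p + 5, so ∂M/∂p = 5/(p ln 10).
σ_M = (5/ln 10) · (σ_p/p) = 2.1715 × 0.0047/0.02840 = 2.1715 × 0.16549 = 0.35936.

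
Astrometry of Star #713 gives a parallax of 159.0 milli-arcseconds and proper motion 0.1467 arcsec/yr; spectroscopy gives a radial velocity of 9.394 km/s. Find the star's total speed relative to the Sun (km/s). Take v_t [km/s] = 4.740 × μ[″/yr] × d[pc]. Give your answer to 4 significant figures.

10.36 km/s

d = 1/p = 1/0.1590″ = 6.2893 pc.
v_t = 4.740 μ d = 4.740 × 0.1467 × 6.2893 = 4.3733 km/s.
v = √(v_r² + v_t²) = √(9.394² + 4.3733²) = √107.373 = 10.362 km/s.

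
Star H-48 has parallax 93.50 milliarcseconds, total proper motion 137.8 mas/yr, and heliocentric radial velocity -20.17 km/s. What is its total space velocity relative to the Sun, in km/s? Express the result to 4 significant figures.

d = 1/p = 1/0.09350″ = 10.695 pc.
μ = 137.8 mas/yr = 0.1378 ″/yr.
v_t = 4.740 μ d = 4.740 × 0.1378 × 10.695 = 6.9857 km/s.
v = √(v_r² + v_t²) = √((-20.17)² + 6.9857²) = √455.629 = 21.345 km/s.

21.35 km/s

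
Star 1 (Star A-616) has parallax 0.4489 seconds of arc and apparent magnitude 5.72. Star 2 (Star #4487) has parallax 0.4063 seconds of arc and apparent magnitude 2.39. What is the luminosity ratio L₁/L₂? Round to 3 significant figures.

L₁/L₂ = 0.0381

d₁ = 1/p₁ = 1/0.4489″ = 2.2277 pc; d₂ = 1/p₂ = 1/0.4063″ = 2.4612 pc.
M₁ = m₁ − 5 log₁₀ d₁ + 5 = 5.72 − 1.7393 + 5 = 8.9807.
M₂ = 2.39 − 1.9557 + 5 = 5.4343.
L₁/L₂ = 10^(0.4(M₂ − M₁)) = 10^(0.4 × (-3.5464)) = 10^(-1.41856) = 0.038145.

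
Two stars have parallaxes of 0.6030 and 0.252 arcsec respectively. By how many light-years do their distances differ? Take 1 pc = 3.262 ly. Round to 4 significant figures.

d_A = 1/0.6030″ = 1.6584 pc; d_B = 1/0.2520″ = 3.9683 pc.
|d_B − d_A| = |3.9683 − 1.6584| = 2.3099 pc = 2.3099 × 3.262 ly = 7.5349 ly.

7.535 ly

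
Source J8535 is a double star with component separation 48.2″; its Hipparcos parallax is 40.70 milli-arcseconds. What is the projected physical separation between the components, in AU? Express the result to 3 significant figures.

1180 AU

d = 1/p = 1/0.04070″ = 24.57 pc.
At distance d (pc), an angle of θ arcsec spans θ·d AU: s = 48.2 × 24.57 = 1184.3 AU.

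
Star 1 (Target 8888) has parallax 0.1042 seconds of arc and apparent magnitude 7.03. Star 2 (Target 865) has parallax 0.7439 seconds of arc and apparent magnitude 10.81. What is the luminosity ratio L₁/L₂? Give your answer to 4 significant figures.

L₁/L₂ = 1657

d₁ = 1/p₁ = 1/0.1042″ = 9.5969 pc; d₂ = 1/p₂ = 1/0.7439″ = 1.3443 pc.
M₁ = m₁ − 5 log₁₀ d₁ + 5 = 7.03 − 4.9107 + 5 = 7.1193.
M₂ = 10.81 − 0.6425 + 5 = 15.1675.
L₁/L₂ = 10^(0.4(M₂ − M₁)) = 10^(0.4 × 8.0482) = 10^3.21928 = 1656.8.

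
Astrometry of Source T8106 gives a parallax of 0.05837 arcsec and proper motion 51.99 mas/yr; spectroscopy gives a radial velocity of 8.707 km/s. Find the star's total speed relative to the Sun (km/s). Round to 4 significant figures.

9.677 km/s

d = 1/p = 1/0.05837″ = 17.132 pc.
μ = 51.99 mas/yr = 0.05199 ″/yr.
v_t = 4.740 μ d = 4.740 × 0.05199 × 17.132 = 4.2219 km/s.
v = √(v_r² + v_t²) = √(8.707² + 4.2219²) = √93.6363 = 9.6766 km/s.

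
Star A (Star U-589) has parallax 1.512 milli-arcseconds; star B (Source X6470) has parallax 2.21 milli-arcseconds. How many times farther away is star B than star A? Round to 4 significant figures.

0.6842

Since d = 1/p, d_B/d_A = p_A/p_B.
= 1.512 / 2.21 = 0.68416.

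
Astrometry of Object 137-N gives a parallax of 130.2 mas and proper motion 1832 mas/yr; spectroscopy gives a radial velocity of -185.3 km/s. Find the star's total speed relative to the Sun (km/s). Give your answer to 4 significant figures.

196.9 km/s

d = 1/p = 1/0.1302″ = 7.6805 pc.
μ = 1832 mas/yr = 1.832 ″/yr.
v_t = 4.740 μ d = 4.740 × 1.832 × 7.6805 = 66.695 km/s.
v = √(v_r² + v_t²) = √((-185.3)² + 66.695²) = √38784.3 = 196.94 km/s.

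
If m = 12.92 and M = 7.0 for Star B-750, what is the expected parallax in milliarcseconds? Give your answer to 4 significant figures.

6.546 mas

m − M = 12.92 − 7.0 = 5.92.
d = 10^((m−M)/5 + 1) = 10^2.184 = 152.76 pc.
p = 1/d = 1/152.76 = 0.0065462 arcsec = 6.5462 mas.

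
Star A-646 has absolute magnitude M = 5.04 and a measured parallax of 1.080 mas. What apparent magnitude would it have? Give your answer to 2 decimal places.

d = 1/p = 1/0.001080″ = 925.93 pc.
m − M = 5 log₁₀ d − 5 = 5 log₁₀(925.93) − 5 = 14.8329 − 5 = 9.8329.
m = M + (m − M) = 5.04 + 9.8329 = 14.87.

m = 14.87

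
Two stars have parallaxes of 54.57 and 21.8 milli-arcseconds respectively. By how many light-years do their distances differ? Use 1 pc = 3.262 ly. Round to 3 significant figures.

d_A = 1/0.05457″ = 18.325 pc; d_B = 1/0.02180″ = 45.872 pc.
|d_B − d_A| = |45.872 − 18.325| = 27.547 pc = 27.547 × 3.262 ly = 89.858 ly.

89.9 ly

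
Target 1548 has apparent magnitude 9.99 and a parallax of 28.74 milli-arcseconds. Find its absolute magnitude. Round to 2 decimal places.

M = 7.28

d = 1/p = 1/0.02874″ = 34.795 pc.
m − M = 5 log₁₀(34.795) − 5 = 7.7076 − 5 = 2.7076.
M = m − (m − M) = 9.99 − 2.7076 = 7.28.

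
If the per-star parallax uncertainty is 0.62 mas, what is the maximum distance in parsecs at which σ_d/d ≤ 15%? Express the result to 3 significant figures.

σ_d/d = σ_p/p, so the condition is σ_p/p ≤ 0.15, i.e. p ≥ σ_p/0.15.
p_min = 0.62/0.15 = 4.1333 mas = 0.0041333 arcsec.
d_max = 1/p_min = 1/0.0041333 = 241.94 pc.

242 pc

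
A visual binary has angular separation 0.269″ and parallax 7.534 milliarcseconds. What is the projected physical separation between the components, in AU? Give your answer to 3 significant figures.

35.7 AU

d = 1/p = 1/0.007534″ = 132.73 pc.
At distance d (pc), an angle of θ arcsec spans θ·d AU: s = 0.269 × 132.73 = 35.704 AU.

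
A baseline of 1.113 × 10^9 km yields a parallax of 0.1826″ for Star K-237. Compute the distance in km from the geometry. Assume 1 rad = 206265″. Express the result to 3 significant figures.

1.26 × 10^15 km

θ = 0.1826″ = 0.1826/206265 = 8.8527 × 10^-7 rad.
d = B/θ = (1.113 × 10^9) / (8.8527 × 10^-7) = 1.2572 × 10^15 km.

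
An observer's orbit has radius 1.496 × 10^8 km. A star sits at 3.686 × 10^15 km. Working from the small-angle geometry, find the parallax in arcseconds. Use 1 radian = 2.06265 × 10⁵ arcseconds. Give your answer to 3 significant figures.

θ ≈ B/d = (1.496 × 10^8) / (3.686 × 10^15) = 4.0586 × 10^-8 rad.
In arcseconds: 4.0586 × 10^-8 × 206265 = 0.0083715″.

0.00837 arcsec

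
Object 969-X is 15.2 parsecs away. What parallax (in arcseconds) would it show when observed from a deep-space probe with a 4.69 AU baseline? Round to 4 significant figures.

0.3086 arcsec

p (arcsec) = B (AU) / d (pc).
p = 4.69 / 15.2 = 0.30855 arcsec.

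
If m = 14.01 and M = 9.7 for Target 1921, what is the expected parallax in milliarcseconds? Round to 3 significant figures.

13.7 mas

m − M = 14.01 − 9.7 = 4.31.
d = 10^((m−M)/5 + 1) = 10^1.862 = 72.778 pc.
p = 1/d = 1/72.778 = 0.01374 arcsec = 13.74 mas.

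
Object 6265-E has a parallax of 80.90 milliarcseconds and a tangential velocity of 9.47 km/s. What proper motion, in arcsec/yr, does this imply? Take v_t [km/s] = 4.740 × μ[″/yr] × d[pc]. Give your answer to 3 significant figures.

0.162 arcsec/yr

d = 1/p = 1/0.08090″ = 12.361 pc.
μ = v_t / (4.74 d) = 9.47 / (4.74 × 12.361) = 9.47 / 58.591 = 0.16163 ″/yr.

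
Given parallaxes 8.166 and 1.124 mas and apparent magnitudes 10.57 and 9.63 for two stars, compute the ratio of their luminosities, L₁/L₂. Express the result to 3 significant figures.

d₁ = 1/p₁ = 1/0.008166″ = 122.46 pc; d₂ = 1/p₂ = 1/0.001124″ = 889.68 pc.
M₁ = m₁ − 5 log₁₀ d₁ + 5 = 10.57 − 10.4400 + 5 = 5.1300.
M₂ = 9.63 − 14.7462 + 5 = -0.1162.
L₁/L₂ = 10^(0.4(M₂ − M₁)) = 10^(0.4 × (-5.2462)) = 10^(-2.09848) = 0.0079711.

L₁/L₂ = 0.00797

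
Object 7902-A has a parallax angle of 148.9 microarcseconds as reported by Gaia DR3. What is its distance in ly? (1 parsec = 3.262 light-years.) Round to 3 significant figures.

p = 148.9 microarcseconds = 0.0001489 arcsec.
d = 1/p = 1/0.0001489 = 6715.9 pc.
In light-years: 6715.9 × 3.262 = 21907 ly.

21900 ly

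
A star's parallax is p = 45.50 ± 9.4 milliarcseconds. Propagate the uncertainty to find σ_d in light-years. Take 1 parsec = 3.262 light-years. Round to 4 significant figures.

d = 1/p, so σ_d = σ_p / p².
σ_d = 0.00940 / (0.04550)² = 0.00940 / 0.0020703 = 4.5404 pc = 4.5404 × 3.262 ly = 14.811 ly.

14.81 ly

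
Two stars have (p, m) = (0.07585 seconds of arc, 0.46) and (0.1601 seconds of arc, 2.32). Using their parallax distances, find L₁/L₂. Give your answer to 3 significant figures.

L₁/L₂ = 24.7

d₁ = 1/p₁ = 1/0.07585″ = 13.184 pc; d₂ = 1/p₂ = 1/0.1601″ = 6.2461 pc.
M₁ = m₁ − 5 log₁₀ d₁ + 5 = 0.46 − 5.6002 + 5 = -0.1402.
M₂ = 2.32 − 3.9780 + 5 = 3.3420.
L₁/L₂ = 10^(0.4(M₂ − M₁)) = 10^(0.4 × 3.4822) = 10^1.39288 = 24.71.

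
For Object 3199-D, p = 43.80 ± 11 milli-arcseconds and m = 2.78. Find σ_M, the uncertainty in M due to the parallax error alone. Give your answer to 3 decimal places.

M = m − 5 log₁₀ d + 5 = m + 5 log₁₀ p + 5, so ∂M/∂p = 5/(p ln 10).
σ_M = (5/ln 10) · (σ_p/p) = 2.1715 × 11/43.80 = 2.1715 × 0.25114 = 0.54535.

σ_M = 0.545 mag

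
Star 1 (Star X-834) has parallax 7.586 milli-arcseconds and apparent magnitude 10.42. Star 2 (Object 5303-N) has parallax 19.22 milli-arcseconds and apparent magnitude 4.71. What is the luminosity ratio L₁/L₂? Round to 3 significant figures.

d₁ = 1/p₁ = 1/0.007586″ = 131.82 pc; d₂ = 1/p₂ = 1/0.01922″ = 52.029 pc.
M₁ = m₁ − 5 log₁₀ d₁ + 5 = 10.42 − 10.5999 + 5 = 4.8201.
M₂ = 4.71 − 8.5812 + 5 = 1.1288.
L₁/L₂ = 10^(0.4(M₂ − M₁)) = 10^(0.4 × (-3.6913)) = 10^(-1.47652) = 0.03338.

L₁/L₂ = 0.0334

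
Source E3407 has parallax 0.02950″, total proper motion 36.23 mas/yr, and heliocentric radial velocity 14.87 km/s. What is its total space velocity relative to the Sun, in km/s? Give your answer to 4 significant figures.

15.97 km/s

d = 1/p = 1/0.02950″ = 33.898 pc.
μ = 36.23 mas/yr = 0.03623 ″/yr.
v_t = 4.740 μ d = 4.740 × 0.03623 × 33.898 = 5.8213 km/s.
v = √(v_r² + v_t²) = √(14.87² + 5.8213²) = √255.004 = 15.969 km/s.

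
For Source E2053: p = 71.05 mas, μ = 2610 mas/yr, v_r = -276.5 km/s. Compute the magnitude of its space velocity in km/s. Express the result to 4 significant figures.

d = 1/p = 1/0.07105″ = 14.075 pc.
μ = 2610 mas/yr = 2.610 ″/yr.
v_t = 4.740 μ d = 4.740 × 2.610 × 14.075 = 174.13 km/s.
v = √(v_r² + v_t²) = √((-276.5)² + 174.13²) = √106774 = 326.76 km/s.

326.8 km/s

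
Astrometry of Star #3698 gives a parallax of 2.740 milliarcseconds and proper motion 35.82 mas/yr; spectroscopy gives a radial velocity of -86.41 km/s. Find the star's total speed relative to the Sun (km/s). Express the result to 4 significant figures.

106.3 km/s

d = 1/p = 1/0.002740″ = 364.96 pc.
μ = 35.82 mas/yr = 0.03582 ″/yr.
v_t = 4.740 μ d = 4.740 × 0.03582 × 364.96 = 61.965 km/s.
v = √(v_r² + v_t²) = √((-86.41)² + 61.965²) = √11306.3 = 106.33 km/s.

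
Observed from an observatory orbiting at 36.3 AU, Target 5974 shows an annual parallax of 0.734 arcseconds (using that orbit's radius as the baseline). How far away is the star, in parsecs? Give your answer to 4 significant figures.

With baseline B (in AU) and parallax p (in arcsec), d = B/p parsecs.
d = 36.3 / 0.734 = 49.455 pc.

49.46 pc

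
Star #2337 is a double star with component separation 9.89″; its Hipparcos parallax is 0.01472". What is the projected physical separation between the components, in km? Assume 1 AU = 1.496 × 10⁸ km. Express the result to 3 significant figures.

d = 1/p = 1/0.01472″ = 67.935 pc.
At distance d (pc), an angle of θ arcsec spans θ·d AU: s = 9.89 × 67.935 = 671.88 AU.
= 671.88 × 1.496 × 10⁸ km = 1.0051 × 10^11 km.

1.01 × 10^11 km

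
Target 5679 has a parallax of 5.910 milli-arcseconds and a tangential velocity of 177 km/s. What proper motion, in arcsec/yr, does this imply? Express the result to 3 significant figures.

d = 1/p = 1/0.005910″ = 169.2 pc.
μ = v_t / (4.74 d) = 177 / (4.74 × 169.2) = 177 / 802.01 = 0.2207 ″/yr.

0.221 arcsec/yr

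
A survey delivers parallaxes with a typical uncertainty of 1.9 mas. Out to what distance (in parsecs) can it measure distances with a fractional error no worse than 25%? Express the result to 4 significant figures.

131.6 pc

σ_d/d = σ_p/p, so the condition is σ_p/p ≤ 0.25, i.e. p ≥ σ_p/0.25.
p_min = 1.9/0.25 = 7.6 mas = 0.0076 arcsec.
d_max = 1/p_min = 1/0.0076 = 131.58 pc.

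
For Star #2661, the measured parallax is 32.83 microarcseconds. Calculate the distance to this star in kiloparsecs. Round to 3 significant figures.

p = 32.83 microarcseconds = 0.00003283 arcsec.
d = 1/p = 1/0.00003283 = 30460 pc.
= 30.46 kpc.

30.5 kpc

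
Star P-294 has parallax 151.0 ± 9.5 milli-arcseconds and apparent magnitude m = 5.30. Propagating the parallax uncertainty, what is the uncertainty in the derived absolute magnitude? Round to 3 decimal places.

σ_M = 0.137 mag

M = m − 5 log₁₀ d + 5 = m + 5 log₁₀ p + 5, so ∂M/∂p = 5/(p ln 10).
σ_M = (5/ln 10) · (σ_p/p) = 2.1715 × 9.5/151.0 = 2.1715 × 0.062914 = 0.13662.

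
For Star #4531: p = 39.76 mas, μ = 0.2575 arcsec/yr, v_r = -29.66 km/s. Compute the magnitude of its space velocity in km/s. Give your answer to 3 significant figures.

42.7 km/s

d = 1/p = 1/0.03976″ = 25.151 pc.
v_t = 4.740 μ d = 4.740 × 0.2575 × 25.151 = 30.698 km/s.
v = √(v_r² + v_t²) = √((-29.66)² + 30.698²) = √1822.08 = 42.686 km/s.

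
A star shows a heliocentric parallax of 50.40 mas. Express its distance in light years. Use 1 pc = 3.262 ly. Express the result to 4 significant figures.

p = 50.40 mas = 0.05040 arcsec.
d = 1/p = 1/0.05040 = 19.841 pc.
In light-years: 19.841 × 3.262 = 64.721 ly.

64.72 light years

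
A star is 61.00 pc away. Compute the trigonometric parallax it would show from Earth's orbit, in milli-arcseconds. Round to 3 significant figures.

p = 1/d = 1/61 = 0.016393 arcsec.
= 0.016393 × 1000 = 16.393 mas.

16.4 mas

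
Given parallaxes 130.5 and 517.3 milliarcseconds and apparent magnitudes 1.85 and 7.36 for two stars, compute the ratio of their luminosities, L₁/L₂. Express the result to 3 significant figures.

d₁ = 1/p₁ = 1/0.1305″ = 7.6628 pc; d₂ = 1/p₂ = 1/0.5173″ = 1.9331 pc.
M₁ = m₁ − 5 log₁₀ d₁ + 5 = 1.85 − 4.4219 + 5 = 2.4281.
M₂ = 7.36 − 1.4313 + 5 = 10.9287.
L₁/L₂ = 10^(0.4(M₂ − M₁)) = 10^(0.4 × 8.5006) = 10^3.40024 = 2513.3.

L₁/L₂ = 2510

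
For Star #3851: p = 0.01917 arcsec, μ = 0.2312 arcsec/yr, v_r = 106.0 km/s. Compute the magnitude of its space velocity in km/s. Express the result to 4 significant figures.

120.4 km/s

d = 1/p = 1/0.01917″ = 52.165 pc.
v_t = 4.740 μ d = 4.740 × 0.2312 × 52.165 = 57.167 km/s.
v = √(v_r² + v_t²) = √(106.0² + 57.167²) = √14504.1 = 120.43 km/s.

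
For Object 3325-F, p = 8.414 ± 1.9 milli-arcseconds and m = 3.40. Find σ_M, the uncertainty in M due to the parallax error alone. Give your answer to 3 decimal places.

M = m − 5 log₁₀ d + 5 = m + 5 log₁₀ p + 5, so ∂M/∂p = 5/(p ln 10).
σ_M = (5/ln 10) · (σ_p/p) = 2.1715 × 1.9/8.414 = 2.1715 × 0.22581 = 0.49035.

σ_M = 0.490 mag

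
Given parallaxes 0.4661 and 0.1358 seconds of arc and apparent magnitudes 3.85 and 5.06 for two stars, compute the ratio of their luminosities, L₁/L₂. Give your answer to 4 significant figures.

L₁/L₂ = 0.2587

d₁ = 1/p₁ = 1/0.4661″ = 2.1455 pc; d₂ = 1/p₂ = 1/0.1358″ = 7.3638 pc.
M₁ = m₁ − 5 log₁₀ d₁ + 5 = 3.85 − 1.6576 + 5 = 7.1924.
M₂ = 5.06 − 4.3355 + 5 = 5.7245.
L₁/L₂ = 10^(0.4(M₂ − M₁)) = 10^(0.4 × (-1.4679)) = 10^(-0.58716) = 0.25873.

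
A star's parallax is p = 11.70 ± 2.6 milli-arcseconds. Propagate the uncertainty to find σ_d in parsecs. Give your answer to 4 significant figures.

18.99 pc

d = 1/p, so σ_d = σ_p / p².
σ_d = 0.00260 / (0.01170)² = 0.00260 / 0.00013689 = 18.993 pc.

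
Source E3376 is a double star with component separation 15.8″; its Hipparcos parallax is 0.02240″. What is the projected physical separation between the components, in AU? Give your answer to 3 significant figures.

d = 1/p = 1/0.02240″ = 44.643 pc.
At distance d (pc), an angle of θ arcsec spans θ·d AU: s = 15.8 × 44.643 = 705.36 AU.

705 AU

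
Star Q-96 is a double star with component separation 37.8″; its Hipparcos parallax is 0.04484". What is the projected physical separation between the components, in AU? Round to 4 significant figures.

d = 1/p = 1/0.04484″ = 22.302 pc.
At distance d (pc), an angle of θ arcsec spans θ·d AU: s = 37.8 × 22.302 = 843.02 AU.

843.0 AU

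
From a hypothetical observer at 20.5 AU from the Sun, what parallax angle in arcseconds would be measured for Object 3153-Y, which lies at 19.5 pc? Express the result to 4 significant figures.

p (arcsec) = B (AU) / d (pc).
p = 20.5 / 19.5 = 1.0513 arcsec.

1.051 arcsec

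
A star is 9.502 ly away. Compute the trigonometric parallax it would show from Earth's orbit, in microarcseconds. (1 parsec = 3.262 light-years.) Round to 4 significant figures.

343300 μas

d = 9.502 ly ÷ 3.262 = 2.9129 pc.
p = 1/d = 1/2.9129 = 0.3433 arcsec.
= 0.3433 × 10⁶ = 3.4330 × 10^5 μas.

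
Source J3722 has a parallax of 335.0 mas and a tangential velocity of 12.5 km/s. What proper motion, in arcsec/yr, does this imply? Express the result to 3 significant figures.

0.883 arcsec/yr

d = 1/p = 1/0.3350″ = 2.9851 pc.
μ = v_t / (4.74 d) = 12.5 / (4.74 × 2.9851) = 12.5 / 14.149 = 0.88345 ″/yr.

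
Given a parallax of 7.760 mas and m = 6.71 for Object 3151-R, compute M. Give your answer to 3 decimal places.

d = 1/p = 1/0.007760″ = 128.87 pc.
m − M = 5 log₁₀(128.87) − 5 = 10.5508 − 5 = 5.5508.
M = m − (m − M) = 6.71 − 5.5508 = 1.159.

M = 1.159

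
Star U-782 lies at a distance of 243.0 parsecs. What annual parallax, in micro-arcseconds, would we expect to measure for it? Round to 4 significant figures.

4115 μas

p = 1/d = 1/243 = 0.0041152 arcsec.
= 0.0041152 × 10⁶ = 4115.2 μas.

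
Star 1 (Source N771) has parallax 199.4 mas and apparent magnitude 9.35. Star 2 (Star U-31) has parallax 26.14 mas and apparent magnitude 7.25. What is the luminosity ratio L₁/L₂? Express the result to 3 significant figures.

L₁/L₂ = 0.00248

d₁ = 1/p₁ = 1/0.1994″ = 5.015 pc; d₂ = 1/p₂ = 1/0.02614″ = 38.256 pc.
M₁ = m₁ − 5 log₁₀ d₁ + 5 = 9.35 − 3.5014 + 5 = 10.8486.
M₂ = 7.25 − 7.9135 + 5 = 4.3365.
L₁/L₂ = 10^(0.4(M₂ − M₁)) = 10^(0.4 × (-6.5121)) = 10^(-2.60484) = 0.002484.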